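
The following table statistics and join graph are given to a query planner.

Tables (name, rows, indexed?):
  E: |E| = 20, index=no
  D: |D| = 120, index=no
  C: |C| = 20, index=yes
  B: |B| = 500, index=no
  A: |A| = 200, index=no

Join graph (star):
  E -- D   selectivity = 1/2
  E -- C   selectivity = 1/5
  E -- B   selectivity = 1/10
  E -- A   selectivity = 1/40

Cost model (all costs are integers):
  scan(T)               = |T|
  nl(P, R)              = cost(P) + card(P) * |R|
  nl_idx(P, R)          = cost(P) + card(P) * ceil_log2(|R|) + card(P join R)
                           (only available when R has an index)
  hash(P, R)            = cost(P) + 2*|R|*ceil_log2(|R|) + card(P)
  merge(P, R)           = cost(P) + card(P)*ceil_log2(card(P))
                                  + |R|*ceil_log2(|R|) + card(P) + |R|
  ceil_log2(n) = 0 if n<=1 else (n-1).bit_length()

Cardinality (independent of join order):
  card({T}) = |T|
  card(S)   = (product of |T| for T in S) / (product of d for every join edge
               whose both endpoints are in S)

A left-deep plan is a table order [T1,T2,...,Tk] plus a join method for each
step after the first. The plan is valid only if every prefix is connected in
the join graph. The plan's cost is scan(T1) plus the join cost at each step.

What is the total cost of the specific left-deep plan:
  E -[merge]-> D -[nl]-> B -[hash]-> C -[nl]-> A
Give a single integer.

48661300

step 1: scan E: cost=20, card=20
step 2: join D via merge
    card(P join D) = 20*120/(2) = 1200
    cost = 20 + 20*5 + 120*7 + 20 + 120 = 1100
step 3: join B via nl
    card(P join B) = 1200*500/(10) = 60000
    cost = 1100 + 1200*500 = 601100
step 4: join C via hash
    card(P join C) = 60000*20/(5) = 240000
    cost = 601100 + 2*20*5 + 60000 = 661300
step 5: join A via nl
    card(P join A) = 240000*200/(40) = 1200000
    cost = 661300 + 240000*200 = 48661300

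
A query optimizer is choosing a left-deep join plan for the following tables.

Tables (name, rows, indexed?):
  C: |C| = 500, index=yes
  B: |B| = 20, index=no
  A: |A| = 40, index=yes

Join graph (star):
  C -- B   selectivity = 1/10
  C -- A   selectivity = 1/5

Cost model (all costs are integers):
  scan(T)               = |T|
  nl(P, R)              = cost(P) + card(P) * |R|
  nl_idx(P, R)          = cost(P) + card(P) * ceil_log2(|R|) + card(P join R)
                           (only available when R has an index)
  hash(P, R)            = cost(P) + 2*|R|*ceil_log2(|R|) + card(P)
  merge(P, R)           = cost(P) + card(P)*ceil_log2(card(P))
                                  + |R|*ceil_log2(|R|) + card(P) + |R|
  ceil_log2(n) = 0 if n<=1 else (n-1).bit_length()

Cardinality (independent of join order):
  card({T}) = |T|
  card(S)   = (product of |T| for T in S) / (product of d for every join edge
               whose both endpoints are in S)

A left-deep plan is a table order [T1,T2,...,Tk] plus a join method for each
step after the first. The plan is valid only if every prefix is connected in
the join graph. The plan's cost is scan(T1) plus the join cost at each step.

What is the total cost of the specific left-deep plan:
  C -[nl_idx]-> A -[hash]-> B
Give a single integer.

step 1: scan C: cost=500, card=500
step 2: join A via nl_idx
    card(P join A) = 500*40/(5) = 4000
    cost = 500 + 500*6 + 4000 = 7500
step 3: join B via hash
    card(P join B) = 4000*20/(10) = 8000
    cost = 7500 + 2*20*5 + 4000 = 11700

11700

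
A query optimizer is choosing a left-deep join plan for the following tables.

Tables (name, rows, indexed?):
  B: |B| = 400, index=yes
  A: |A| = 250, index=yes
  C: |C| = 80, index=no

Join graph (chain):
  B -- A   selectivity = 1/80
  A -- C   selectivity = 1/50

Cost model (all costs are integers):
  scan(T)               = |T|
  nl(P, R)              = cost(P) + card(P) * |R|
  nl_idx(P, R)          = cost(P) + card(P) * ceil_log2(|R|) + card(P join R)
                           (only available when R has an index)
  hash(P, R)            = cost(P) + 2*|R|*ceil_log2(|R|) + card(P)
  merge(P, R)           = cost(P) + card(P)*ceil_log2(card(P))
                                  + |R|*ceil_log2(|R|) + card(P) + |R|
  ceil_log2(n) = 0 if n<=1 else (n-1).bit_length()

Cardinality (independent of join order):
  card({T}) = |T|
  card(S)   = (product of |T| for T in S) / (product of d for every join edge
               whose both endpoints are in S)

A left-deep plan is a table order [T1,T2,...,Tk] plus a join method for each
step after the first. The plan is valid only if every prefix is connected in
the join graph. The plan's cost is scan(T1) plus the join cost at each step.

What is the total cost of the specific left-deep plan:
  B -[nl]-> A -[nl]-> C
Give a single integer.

200400

step 1: scan B: cost=400, card=400
step 2: join A via nl
    card(P join A) = 400*250/(80) = 1250
    cost = 400 + 400*250 = 100400
step 3: join C via nl
    card(P join C) = 1250*80/(50) = 2000
    cost = 100400 + 1250*80 = 200400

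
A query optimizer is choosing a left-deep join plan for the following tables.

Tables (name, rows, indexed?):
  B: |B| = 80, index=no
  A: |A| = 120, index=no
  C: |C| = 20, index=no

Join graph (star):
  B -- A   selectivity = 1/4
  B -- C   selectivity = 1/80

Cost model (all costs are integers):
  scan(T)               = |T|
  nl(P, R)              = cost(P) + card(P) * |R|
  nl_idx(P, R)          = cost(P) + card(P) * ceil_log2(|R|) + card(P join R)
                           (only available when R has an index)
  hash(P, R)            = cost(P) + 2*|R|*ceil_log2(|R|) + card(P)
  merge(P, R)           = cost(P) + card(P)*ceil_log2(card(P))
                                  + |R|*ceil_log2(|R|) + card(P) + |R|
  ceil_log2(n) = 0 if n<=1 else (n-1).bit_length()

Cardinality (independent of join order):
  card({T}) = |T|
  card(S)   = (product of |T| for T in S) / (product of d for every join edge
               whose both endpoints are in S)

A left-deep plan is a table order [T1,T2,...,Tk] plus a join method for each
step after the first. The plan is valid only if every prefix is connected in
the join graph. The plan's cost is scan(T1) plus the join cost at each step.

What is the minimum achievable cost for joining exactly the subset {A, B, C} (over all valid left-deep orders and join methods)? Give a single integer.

1440

Selinger DP over subsets of {A,B,C}:
  {B}: scan cost=80, card=80
  {A}: scan cost=120, card=120
  {C}: scan cost=20, card=20
  {AB}: card=2400; try (B,hash)→1360, (A,merge)→1680, (B,merge)→1720, (A,hash)→1840, (A,nl)→9680, (B,nl)→9720; best=1360 via (B,hash)
  {BC}: card=20; try (C,hash)→360, (B,merge)→780, (C,merge)→840, (B,hash)→1160, (B,nl)→1620, (C,nl)→1680; best=360 via (C,hash)
  {ABC}: card=600; try (A,merge)→1440, (A,hash)→2060, (A,nl)→2760, (C,hash)→3960, (C,merge)→32680, (C,nl)→49360; best=1440 via (A,merge)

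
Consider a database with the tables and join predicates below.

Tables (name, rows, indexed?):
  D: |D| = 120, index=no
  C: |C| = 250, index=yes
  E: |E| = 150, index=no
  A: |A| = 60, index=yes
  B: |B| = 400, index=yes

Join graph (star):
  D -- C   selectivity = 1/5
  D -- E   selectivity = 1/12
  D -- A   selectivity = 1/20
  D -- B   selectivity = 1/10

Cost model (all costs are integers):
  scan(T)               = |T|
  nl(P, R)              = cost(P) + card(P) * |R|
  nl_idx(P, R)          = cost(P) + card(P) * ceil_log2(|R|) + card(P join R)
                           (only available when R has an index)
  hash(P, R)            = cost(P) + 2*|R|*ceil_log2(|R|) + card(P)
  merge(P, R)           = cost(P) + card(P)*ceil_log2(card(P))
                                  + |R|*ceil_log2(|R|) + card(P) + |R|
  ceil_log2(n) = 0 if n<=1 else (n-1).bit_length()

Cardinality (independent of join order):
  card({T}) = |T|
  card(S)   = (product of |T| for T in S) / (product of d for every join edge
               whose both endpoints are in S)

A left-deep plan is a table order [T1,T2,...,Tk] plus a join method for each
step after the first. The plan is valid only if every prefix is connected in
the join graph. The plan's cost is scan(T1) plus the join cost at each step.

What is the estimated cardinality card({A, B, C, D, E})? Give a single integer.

Tables in S: A(60), B(400), C(250), D(120), E(150)
Edges inside S: D-C(d=5), D-E(d=12), D-A(d=20), D-B(d=10)
numerator = 60 * 400 * 250 * 120 * 150 = 108000000000
denominator = 5 * 12 * 20 * 10 = 12000
card(S) = 108000000000 / 12000 = 9000000

9000000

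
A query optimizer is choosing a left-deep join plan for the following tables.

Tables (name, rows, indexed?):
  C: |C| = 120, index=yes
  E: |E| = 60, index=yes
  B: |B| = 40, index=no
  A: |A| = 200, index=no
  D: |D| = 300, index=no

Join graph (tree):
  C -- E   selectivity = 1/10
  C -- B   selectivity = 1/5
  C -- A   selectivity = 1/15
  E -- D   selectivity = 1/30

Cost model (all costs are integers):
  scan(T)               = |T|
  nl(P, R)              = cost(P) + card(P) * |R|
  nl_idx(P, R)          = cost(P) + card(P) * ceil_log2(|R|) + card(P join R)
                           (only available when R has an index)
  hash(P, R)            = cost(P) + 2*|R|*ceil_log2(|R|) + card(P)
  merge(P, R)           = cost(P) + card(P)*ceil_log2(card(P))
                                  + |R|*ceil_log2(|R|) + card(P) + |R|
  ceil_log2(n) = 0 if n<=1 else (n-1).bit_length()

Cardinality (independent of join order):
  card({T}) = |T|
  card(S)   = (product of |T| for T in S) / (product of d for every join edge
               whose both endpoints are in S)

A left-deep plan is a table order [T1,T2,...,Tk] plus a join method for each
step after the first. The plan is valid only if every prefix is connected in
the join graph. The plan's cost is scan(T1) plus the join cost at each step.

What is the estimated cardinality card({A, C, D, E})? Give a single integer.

96000

Tables in S: A(200), C(120), D(300), E(60)
Edges inside S: C-E(d=10), C-A(d=15), E-D(d=30)
numerator = 200 * 120 * 300 * 60 = 432000000
denominator = 10 * 15 * 30 = 4500
card(S) = 432000000 / 4500 = 96000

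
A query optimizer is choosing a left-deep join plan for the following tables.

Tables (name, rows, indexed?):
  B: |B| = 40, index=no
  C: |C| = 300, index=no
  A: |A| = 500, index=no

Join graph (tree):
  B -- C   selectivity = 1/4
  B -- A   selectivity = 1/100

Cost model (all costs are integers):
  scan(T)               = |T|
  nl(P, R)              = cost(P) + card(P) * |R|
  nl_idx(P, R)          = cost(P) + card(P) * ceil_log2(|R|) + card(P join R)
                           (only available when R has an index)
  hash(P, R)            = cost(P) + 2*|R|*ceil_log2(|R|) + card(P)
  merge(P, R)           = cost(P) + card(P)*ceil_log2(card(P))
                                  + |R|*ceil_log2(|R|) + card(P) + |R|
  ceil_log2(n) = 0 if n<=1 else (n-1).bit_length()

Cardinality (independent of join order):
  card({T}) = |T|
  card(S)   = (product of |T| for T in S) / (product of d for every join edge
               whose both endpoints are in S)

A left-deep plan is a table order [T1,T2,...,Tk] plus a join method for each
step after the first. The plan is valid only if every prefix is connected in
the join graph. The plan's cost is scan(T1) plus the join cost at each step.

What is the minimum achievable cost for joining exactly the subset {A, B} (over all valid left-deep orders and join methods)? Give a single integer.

1480

Selinger DP over subsets of {A,B}:
  {B}: scan cost=40, card=40
  {A}: scan cost=500, card=500
  {AB}: card=200; try (B,hash)→1480, (A,merge)→5320, (B,merge)→5780, (A,hash)→9080, (A,nl)→20040, (B,nl)→20500; best=1480 via (B,hash)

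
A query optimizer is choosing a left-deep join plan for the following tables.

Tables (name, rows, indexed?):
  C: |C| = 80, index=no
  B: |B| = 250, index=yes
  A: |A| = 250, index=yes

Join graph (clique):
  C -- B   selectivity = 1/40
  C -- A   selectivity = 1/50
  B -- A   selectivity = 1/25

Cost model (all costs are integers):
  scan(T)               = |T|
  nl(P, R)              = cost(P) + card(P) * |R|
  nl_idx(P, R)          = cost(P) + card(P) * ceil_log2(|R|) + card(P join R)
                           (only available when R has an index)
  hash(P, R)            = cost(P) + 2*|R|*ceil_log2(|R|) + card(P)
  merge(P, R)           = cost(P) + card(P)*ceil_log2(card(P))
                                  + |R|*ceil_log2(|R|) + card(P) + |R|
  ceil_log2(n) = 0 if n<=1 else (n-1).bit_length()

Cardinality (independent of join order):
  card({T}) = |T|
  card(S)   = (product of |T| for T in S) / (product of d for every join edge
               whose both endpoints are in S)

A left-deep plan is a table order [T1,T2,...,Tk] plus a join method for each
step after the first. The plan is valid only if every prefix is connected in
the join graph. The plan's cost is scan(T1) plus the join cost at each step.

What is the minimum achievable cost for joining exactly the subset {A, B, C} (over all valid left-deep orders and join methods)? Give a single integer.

Selinger DP over subsets of {A,B,C}:
  {C}: scan cost=80, card=80
  {B}: scan cost=250, card=250
  {A}: scan cost=250, card=250
  {BC}: card=500; try (B,nl_idx)→1220, (C,hash)→1620, (B,merge)→2970, (C,merge)→3140, (B,hash)→4160, (B,nl)→20080 …(+1); best=1220 via (B,nl_idx)
  {AC}: card=400; try (A,nl_idx)→1120, (C,hash)→1620, (A,merge)→2970, (C,merge)→3140, (A,hash)→4160, (A,nl)→20080 …(+1); best=1120 via (A,nl_idx)
  {AB}: card=2500; try (B,hash)→4500, (A,hash)→4500, (B,merge)→4750, (B,nl_idx)→4750, (A,merge)→4750, (A,nl_idx)→4750 …(+2); best=4500 via (B,hash)
  {ABC}: card=100; try (B,nl_idx)→4420, (A,nl_idx)→5320, (B,hash)→5520, (A,hash)→5720, (B,merge)→7370, (C,hash)→8120 …(+5); best=4420 via (B,nl_idx)

4420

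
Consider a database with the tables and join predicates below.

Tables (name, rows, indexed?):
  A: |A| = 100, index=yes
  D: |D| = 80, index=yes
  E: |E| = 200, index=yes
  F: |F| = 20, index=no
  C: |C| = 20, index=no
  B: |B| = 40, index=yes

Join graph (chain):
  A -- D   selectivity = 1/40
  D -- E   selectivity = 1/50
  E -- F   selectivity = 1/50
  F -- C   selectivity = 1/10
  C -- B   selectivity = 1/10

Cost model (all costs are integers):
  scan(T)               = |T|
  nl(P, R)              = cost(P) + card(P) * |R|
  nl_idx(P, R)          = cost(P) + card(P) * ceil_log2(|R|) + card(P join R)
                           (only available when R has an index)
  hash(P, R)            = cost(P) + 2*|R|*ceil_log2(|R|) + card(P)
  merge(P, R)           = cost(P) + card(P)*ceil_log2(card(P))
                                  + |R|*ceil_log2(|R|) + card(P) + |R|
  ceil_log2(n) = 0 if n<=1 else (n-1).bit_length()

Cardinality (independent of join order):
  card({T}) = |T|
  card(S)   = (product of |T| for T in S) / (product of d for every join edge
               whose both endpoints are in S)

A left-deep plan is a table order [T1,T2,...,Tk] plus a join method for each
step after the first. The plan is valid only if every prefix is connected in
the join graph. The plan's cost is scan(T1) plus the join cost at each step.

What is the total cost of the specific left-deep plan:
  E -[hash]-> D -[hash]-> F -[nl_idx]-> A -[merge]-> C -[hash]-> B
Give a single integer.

step 1: scan E: cost=200, card=200
step 2: join D via hash
    card(P join D) = 200*80/(50) = 320
    cost = 200 + 2*80*7 + 200 = 1520
step 3: join F via hash
    card(P join F) = 320*20/(50) = 128
    cost = 1520 + 2*20*5 + 320 = 2040
step 4: join A via nl_idx
    card(P join A) = 128*100/(40) = 320
    cost = 2040 + 128*7 + 320 = 3256
step 5: join C via merge
    card(P join C) = 320*20/(10) = 640
    cost = 3256 + 320*9 + 20*5 + 320 + 20 = 6576
step 6: join B via hash
    card(P join B) = 640*40/(10) = 2560
    cost = 6576 + 2*40*6 + 640 = 7696

7696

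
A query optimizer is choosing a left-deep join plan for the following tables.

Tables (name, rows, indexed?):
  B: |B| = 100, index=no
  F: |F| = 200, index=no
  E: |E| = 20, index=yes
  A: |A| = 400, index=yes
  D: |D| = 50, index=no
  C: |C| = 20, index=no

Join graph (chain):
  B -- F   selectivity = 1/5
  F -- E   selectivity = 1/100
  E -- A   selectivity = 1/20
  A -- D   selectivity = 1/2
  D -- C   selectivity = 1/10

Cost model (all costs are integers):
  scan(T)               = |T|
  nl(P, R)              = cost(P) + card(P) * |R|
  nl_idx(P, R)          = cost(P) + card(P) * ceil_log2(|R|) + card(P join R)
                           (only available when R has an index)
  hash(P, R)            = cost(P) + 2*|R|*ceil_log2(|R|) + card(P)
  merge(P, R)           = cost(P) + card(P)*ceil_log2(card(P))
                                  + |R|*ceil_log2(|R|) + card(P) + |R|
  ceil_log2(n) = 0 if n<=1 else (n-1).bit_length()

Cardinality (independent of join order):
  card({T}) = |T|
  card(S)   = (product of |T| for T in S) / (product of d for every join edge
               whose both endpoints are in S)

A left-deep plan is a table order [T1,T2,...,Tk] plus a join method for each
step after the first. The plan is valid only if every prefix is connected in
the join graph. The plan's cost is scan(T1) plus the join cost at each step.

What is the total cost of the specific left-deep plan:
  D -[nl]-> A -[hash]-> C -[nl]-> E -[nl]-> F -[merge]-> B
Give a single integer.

5111050

step 1: scan D: cost=50, card=50
step 2: join A via nl
    card(P join A) = 50*400/(2) = 10000
    cost = 50 + 50*400 = 20050
step 3: join C via hash
    card(P join C) = 10000*20/(10) = 20000
    cost = 20050 + 2*20*5 + 10000 = 30250
step 4: join E via nl
    card(P join E) = 20000*20/(20) = 20000
    cost = 30250 + 20000*20 = 430250
step 5: join F via nl
    card(P join F) = 20000*200/(100) = 40000
    cost = 430250 + 20000*200 = 4430250
step 6: join B via merge
    card(P join B) = 40000*100/(5) = 800000
    cost = 4430250 + 40000*16 + 100*7 + 40000 + 100 = 5111050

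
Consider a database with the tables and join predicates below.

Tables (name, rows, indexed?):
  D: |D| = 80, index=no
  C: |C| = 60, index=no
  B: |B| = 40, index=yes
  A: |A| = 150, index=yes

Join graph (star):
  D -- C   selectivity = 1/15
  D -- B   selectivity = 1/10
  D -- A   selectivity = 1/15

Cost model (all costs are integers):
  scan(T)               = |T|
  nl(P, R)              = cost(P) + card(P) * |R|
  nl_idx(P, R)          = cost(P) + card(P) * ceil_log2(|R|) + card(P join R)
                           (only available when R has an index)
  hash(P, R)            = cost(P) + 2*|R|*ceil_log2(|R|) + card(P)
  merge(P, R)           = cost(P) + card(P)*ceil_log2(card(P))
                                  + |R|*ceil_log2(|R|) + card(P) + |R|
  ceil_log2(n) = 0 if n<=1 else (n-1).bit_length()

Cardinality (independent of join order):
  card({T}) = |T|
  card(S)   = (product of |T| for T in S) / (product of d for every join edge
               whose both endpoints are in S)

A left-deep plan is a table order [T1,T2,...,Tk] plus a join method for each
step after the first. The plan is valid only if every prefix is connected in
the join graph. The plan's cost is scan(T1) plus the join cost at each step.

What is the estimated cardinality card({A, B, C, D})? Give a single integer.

Tables in S: A(150), B(40), C(60), D(80)
Edges inside S: D-C(d=15), D-B(d=10), D-A(d=15)
numerator = 150 * 40 * 60 * 80 = 28800000
denominator = 15 * 10 * 15 = 2250
card(S) = 28800000 / 2250 = 12800

12800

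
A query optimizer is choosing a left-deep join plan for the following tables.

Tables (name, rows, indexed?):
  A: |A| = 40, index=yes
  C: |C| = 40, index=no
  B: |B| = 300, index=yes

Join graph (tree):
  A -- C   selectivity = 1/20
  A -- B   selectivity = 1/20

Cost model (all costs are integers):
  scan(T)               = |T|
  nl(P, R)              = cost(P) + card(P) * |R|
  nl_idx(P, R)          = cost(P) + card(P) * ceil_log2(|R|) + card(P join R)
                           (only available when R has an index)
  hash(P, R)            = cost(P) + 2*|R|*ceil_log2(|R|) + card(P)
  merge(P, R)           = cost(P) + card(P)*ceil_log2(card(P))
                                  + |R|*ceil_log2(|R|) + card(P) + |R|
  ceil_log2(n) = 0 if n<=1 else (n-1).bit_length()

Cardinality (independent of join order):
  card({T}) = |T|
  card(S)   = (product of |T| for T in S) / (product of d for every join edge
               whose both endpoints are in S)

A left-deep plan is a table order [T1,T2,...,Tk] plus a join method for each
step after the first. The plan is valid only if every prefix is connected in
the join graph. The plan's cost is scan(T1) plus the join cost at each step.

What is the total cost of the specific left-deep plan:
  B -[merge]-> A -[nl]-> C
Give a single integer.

27580

step 1: scan B: cost=300, card=300
step 2: join A via merge
    card(P join A) = 300*40/(20) = 600
    cost = 300 + 300*9 + 40*6 + 300 + 40 = 3580
step 3: join C via nl
    card(P join C) = 600*40/(20) = 1200
    cost = 3580 + 600*40 = 27580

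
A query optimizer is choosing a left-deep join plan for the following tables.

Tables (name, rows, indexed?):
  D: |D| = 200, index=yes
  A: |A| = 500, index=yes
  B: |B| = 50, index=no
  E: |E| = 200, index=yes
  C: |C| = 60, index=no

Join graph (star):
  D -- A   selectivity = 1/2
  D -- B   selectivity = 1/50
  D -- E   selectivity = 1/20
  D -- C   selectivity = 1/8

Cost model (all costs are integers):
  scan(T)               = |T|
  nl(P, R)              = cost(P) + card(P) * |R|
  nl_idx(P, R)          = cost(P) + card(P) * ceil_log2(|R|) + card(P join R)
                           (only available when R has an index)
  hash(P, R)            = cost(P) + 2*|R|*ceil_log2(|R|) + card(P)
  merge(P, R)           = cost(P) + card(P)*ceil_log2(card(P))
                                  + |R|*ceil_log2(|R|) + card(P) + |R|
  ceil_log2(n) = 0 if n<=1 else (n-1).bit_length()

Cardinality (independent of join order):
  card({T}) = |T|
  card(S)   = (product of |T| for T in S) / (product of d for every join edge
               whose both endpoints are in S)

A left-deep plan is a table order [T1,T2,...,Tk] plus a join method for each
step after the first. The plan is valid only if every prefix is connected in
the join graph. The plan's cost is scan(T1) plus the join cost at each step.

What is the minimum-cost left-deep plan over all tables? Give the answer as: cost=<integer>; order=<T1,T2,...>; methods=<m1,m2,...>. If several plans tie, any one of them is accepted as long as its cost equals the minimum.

cost=30270; order=B,D,C,E,A; methods=nl_idx,hash,hash,hash

Selinger DP (subsets sized 1..n):
  {D}: scan cost=200, card=200
  {A}: scan cost=500, card=500
  {B}: scan cost=50, card=50
  {E}: scan cost=200, card=200
  {C}: scan cost=60, card=60
  {AD}: card=50000; try (D,hash)→4200, (A,merge)→7000, (D,merge)→7300, (A,hash)→9400, (A,nl_idx)→52000, (D,nl_idx)→54500 …(+2); best=4200 via (D,hash)
  {BD}: card=200; try (D,nl_idx)→650, (B,hash)→1000, (D,merge)→2200, (B,merge)→2350, (D,hash)→3300, (D,nl)→10050 …(+1); best=650 via (D,nl_idx)
  {DE}: card=2000; try (E,hash)→3600, (D,hash)→3600, (E,merge)→3800, (E,nl_idx)→3800, (D,merge)→3800, (D,nl_idx)→3800 …(+2); best=3600 via (E,hash)
  {CD}: card=1500; try (C,hash)→1120, (D,nl_idx)→2040, (D,merge)→2280, (C,merge)→2420, (D,hash)→3320, (D,nl)→12060 …(+1); best=1120 via (C,hash)
  {ABD}: card=50000; try (A,merge)→7450, (A,hash)→9850, (A,nl_idx)→52450, (B,hash)→54800, (A,nl)→100650, (B,merge)→854550 …(+1); best=7450 via (A,merge)
  {ADE}: card=500000; try (A,hash)→14600, (A,merge)→32600, (E,hash)→57400, (A,nl_idx)→521600, (E,merge)→856000, (E,nl_idx)→904200 …(+2); best=14600 via (A,hash)
  {ACD}: card=375000; try (A,hash)→11620, (A,merge)→24120, (C,hash)→54920, (A,nl_idx)→389620, (A,nl)→751120, (C,merge)→854620 …(+1); best=11620 via (A,hash)
  {BDE}: card=2000; try (E,hash)→4050, (E,merge)→4250, (E,nl_idx)→4250, (B,hash)→6200, (B,merge)→27950, (E,nl)→40650 …(+1); best=4050 via (E,hash)
  {BCD}: card=1500; try (C,hash)→1570, (C,merge)→2870, (B,hash)→3220, (C,nl)→12650, (B,merge)→19470, (B,nl)→76120; best=1570 via (C,hash)
  {CDE}: card=15000; try (E,hash)→5820, (C,hash)→6320, (E,merge)→20920, (C,merge)→28020, (E,nl_idx)→28120, (C,nl)→123600 …(+1); best=5820 via (E,hash)
  {ABDE}: card=500000; try (A,hash)→15050, (A,merge)→33050, (E,hash)→60650, (B,hash)→515200, (A,nl_idx)→522050, (E,merge)→859250 …(+5); best=15050 via (A,hash)
  {ABCD}: card=375000; try (A,hash)→12070, (A,merge)→24570, (C,hash)→58170, (B,hash)→387220, (A,nl_idx)→390070, (A,nl)→751570 …(+4); best=12070 via (A,hash)
  {ACDE}: card=3750000; try (A,hash)→29820, (A,merge)→235820, (E,hash)→389820, (C,hash)→515320, (A,nl_idx)→3890820, (E,nl_idx)→6761620 …(+5); best=29820 via (A,hash)
  {BCDE}: card=15000; try (E,hash)→6270, (C,hash)→6770, (E,merge)→21370, (B,hash)→21420, (C,merge)→28470, (E,nl_idx)→28570 …(+4); best=6270 via (E,hash)
  {ABCDE}: card=3750000; try (A,hash)→30270, (A,merge)→236270, (E,hash)→390270, (C,hash)→515770, (B,hash)→3780420, (A,nl_idx)→3891270 …(+8); best=30270 via (A,hash)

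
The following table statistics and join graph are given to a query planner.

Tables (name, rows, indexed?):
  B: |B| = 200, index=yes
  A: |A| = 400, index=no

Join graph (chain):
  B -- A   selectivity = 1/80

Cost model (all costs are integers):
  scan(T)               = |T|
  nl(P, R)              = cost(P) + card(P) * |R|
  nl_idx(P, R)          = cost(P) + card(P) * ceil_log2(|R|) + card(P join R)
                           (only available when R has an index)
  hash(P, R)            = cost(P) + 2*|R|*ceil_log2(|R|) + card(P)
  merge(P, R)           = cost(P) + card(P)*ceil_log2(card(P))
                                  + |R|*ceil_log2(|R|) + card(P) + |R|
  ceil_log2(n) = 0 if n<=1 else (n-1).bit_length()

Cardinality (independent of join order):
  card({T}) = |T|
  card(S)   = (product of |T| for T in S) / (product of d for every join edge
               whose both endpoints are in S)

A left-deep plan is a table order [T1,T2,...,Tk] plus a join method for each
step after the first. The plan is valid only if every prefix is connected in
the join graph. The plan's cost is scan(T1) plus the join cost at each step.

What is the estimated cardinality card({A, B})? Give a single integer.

1000

Tables in S: A(400), B(200)
Edges inside S: B-A(d=80)
numerator = 400 * 200 = 80000
denominator = 80 = 80
card(S) = 80000 / 80 = 1000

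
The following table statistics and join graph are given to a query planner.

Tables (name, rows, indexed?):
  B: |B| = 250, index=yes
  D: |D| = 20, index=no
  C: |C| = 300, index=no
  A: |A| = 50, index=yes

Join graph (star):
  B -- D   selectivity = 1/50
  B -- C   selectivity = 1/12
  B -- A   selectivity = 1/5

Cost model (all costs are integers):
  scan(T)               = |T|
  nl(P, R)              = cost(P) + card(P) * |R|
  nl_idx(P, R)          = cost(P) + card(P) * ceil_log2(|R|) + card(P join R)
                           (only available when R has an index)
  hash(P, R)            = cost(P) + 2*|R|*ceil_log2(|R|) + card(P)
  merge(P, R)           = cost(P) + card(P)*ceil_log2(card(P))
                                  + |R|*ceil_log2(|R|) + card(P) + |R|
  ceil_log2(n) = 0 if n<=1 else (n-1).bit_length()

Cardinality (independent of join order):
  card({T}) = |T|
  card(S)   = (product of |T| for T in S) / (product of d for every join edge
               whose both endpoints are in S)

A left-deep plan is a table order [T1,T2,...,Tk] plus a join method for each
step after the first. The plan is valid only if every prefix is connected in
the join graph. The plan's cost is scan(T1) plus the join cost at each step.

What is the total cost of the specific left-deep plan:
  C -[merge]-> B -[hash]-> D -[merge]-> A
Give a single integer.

44850

step 1: scan C: cost=300, card=300
step 2: join B via merge
    card(P join B) = 300*250/(12) = 6250
    cost = 300 + 300*9 + 250*8 + 300 + 250 = 5550
step 3: join D via hash
    card(P join D) = 6250*20/(50) = 2500
    cost = 5550 + 2*20*5 + 6250 = 12000
step 4: join A via merge
    card(P join A) = 2500*50/(5) = 25000
    cost = 12000 + 2500*12 + 50*6 + 2500 + 50 = 44850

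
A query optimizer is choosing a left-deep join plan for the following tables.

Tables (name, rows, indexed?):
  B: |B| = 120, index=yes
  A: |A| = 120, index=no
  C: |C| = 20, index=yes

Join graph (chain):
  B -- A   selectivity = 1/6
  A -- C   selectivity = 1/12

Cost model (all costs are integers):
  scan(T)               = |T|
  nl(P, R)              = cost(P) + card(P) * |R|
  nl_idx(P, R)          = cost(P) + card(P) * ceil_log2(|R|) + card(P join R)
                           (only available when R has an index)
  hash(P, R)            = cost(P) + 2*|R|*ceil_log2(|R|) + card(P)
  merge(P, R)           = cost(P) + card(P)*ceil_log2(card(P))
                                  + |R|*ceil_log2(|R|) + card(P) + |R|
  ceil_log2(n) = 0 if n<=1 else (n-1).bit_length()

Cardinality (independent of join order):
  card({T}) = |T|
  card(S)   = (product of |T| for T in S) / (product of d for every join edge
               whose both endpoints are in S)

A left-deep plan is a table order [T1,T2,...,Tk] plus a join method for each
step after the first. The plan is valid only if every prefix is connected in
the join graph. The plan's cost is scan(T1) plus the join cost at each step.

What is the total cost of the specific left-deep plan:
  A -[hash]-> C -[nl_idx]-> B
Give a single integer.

step 1: scan A: cost=120, card=120
step 2: join C via hash
    card(P join C) = 120*20/(12) = 200
    cost = 120 + 2*20*5 + 120 = 440
step 3: join B via nl_idx
    card(P join B) = 200*120/(6) = 4000
    cost = 440 + 200*7 + 4000 = 5840

5840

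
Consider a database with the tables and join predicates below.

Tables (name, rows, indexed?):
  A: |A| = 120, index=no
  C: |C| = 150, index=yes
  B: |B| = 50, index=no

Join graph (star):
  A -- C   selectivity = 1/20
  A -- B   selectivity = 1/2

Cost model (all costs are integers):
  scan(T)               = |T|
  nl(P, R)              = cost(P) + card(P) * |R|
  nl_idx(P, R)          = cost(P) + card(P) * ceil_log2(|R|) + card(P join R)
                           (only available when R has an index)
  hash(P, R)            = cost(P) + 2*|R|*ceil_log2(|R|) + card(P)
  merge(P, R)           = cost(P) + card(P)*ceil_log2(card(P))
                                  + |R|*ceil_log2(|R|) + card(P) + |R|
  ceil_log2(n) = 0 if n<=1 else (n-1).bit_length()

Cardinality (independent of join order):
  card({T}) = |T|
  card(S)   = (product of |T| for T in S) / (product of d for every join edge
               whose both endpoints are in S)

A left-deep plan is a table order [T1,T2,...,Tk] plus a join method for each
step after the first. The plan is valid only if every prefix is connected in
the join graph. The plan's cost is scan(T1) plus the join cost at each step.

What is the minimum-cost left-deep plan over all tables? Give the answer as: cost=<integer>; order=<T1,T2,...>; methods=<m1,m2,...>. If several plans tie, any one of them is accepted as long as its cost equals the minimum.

cost=3480; order=A,C,B; methods=nl_idx,hash

Selinger DP (subsets sized 1..n):
  {A}: scan cost=120, card=120
  {C}: scan cost=150, card=150
  {B}: scan cost=50, card=50
  {AC}: card=900; try (C,nl_idx)→1980, (A,hash)→1980, (C,merge)→2430, (A,merge)→2460, (C,hash)→2640, (C,nl)→18120 …(+1); best=1980 via (C,nl_idx)
  {AB}: card=3000; try (B,hash)→840, (A,merge)→1360, (B,merge)→1430, (A,hash)→1780, (A,nl)→6050, (B,nl)→6120; best=840 via (B,hash)
  {ABC}: card=22500; try (B,hash)→3480, (C,hash)→6240, (B,merge)→12230, (C,merge)→41190, (B,nl)→46980, (C,nl_idx)→47340 …(+1); best=3480 via (B,hash)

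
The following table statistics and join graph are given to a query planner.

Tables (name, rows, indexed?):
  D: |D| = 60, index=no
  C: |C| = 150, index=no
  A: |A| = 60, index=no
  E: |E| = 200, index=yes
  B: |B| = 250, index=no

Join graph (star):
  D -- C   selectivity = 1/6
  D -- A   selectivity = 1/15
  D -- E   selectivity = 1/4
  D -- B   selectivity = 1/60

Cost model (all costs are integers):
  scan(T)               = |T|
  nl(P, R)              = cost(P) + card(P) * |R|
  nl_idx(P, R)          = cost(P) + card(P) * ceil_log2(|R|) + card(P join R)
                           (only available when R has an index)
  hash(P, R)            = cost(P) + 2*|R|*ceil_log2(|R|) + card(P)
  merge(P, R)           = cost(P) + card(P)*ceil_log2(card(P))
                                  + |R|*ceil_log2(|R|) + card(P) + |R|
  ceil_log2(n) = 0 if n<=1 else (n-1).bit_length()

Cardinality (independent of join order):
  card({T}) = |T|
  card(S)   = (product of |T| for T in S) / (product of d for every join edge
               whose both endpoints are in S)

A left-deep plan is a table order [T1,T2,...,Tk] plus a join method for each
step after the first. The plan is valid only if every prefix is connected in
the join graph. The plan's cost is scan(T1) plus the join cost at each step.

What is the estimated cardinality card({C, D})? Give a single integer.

1500

Tables in S: C(150), D(60)
Edges inside S: D-C(d=6)
numerator = 150 * 60 = 9000
denominator = 6 = 6
card(S) = 9000 / 6 = 1500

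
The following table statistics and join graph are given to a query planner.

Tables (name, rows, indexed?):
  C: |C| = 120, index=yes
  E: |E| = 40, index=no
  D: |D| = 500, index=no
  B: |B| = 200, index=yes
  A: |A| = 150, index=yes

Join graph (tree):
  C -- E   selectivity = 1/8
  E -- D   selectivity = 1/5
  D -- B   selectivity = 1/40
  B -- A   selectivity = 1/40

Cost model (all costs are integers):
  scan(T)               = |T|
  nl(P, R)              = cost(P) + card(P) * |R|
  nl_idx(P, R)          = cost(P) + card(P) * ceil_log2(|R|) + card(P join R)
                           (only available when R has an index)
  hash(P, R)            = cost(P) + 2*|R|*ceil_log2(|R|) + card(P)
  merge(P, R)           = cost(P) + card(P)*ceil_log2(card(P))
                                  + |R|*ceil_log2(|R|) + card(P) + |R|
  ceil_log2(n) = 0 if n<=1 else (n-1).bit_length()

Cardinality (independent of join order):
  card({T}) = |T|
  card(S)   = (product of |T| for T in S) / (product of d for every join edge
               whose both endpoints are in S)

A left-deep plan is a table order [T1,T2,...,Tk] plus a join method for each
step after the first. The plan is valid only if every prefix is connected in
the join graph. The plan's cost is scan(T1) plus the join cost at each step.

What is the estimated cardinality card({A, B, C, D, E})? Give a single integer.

Tables in S: A(150), B(200), C(120), D(500), E(40)
Edges inside S: C-E(d=8), E-D(d=5), D-B(d=40), B-A(d=40)
numerator = 150 * 200 * 120 * 500 * 40 = 72000000000
denominator = 8 * 5 * 40 * 40 = 64000
card(S) = 72000000000 / 64000 = 1125000

1125000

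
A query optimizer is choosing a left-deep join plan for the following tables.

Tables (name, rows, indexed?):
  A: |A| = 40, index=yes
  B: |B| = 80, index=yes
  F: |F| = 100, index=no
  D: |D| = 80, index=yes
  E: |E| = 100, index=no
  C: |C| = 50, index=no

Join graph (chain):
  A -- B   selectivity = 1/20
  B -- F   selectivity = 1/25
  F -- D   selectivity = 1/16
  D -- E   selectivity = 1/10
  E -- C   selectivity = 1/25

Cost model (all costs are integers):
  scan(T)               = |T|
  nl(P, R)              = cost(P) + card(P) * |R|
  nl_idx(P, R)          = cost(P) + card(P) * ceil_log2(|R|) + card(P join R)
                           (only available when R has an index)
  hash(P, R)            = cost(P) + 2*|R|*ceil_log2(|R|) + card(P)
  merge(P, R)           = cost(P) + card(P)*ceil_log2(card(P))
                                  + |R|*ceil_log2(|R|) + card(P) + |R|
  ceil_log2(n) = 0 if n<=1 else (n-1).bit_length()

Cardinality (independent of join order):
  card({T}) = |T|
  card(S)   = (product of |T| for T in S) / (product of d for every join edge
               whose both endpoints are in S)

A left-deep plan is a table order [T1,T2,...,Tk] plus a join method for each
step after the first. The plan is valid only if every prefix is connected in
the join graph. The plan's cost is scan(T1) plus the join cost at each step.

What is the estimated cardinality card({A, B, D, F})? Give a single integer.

Tables in S: A(40), B(80), D(80), F(100)
Edges inside S: A-B(d=20), B-F(d=25), F-D(d=16)
numerator = 40 * 80 * 80 * 100 = 25600000
denominator = 20 * 25 * 16 = 8000
card(S) = 25600000 / 8000 = 3200

3200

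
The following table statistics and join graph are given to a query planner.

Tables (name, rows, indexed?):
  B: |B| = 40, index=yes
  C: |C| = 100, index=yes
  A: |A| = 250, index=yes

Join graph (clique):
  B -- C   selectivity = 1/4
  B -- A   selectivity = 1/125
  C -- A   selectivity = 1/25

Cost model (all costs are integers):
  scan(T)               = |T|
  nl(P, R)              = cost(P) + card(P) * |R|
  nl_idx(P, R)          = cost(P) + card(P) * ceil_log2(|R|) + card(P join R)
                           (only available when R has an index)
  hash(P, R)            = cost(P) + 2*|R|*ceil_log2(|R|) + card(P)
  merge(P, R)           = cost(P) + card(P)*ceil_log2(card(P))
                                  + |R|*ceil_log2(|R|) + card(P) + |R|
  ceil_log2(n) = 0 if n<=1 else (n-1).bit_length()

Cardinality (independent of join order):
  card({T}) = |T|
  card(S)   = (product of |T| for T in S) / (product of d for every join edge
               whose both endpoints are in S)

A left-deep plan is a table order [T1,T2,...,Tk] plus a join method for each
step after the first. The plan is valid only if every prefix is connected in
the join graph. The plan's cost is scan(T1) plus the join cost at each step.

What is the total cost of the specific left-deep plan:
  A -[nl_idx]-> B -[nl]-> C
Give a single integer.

step 1: scan A: cost=250, card=250
step 2: join B via nl_idx
    card(P join B) = 250*40/(125) = 80
    cost = 250 + 250*6 + 80 = 1830
step 3: join C via nl
    card(P join C) = 80*100/(4*25) = 80
    cost = 1830 + 80*100 = 9830

9830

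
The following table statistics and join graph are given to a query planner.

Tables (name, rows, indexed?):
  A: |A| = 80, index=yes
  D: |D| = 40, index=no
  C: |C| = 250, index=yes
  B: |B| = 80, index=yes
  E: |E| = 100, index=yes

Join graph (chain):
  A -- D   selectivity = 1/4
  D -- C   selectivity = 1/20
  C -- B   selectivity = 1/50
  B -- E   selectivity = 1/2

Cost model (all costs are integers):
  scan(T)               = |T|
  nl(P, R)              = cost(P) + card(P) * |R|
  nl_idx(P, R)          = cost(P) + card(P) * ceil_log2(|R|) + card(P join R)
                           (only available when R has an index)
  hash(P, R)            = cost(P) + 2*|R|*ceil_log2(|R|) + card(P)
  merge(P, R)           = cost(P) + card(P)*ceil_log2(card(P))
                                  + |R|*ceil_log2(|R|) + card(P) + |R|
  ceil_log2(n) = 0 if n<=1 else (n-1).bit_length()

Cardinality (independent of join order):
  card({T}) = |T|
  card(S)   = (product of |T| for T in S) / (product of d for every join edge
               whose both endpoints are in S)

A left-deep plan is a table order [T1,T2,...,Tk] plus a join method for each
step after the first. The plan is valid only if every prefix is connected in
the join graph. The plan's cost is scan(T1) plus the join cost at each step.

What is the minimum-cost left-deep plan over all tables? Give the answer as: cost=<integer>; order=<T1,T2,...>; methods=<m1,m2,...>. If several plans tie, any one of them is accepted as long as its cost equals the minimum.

Selinger DP (subsets sized 1..n):
  {A}: scan cost=80, card=80
  {D}: scan cost=40, card=40
  {C}: scan cost=250, card=250
  {B}: scan cost=80, card=80
  {E}: scan cost=100, card=100
  {AD}: card=800; try (D,hash)→640, (A,merge)→960, (D,merge)→1000, (A,nl_idx)→1120, (A,hash)→1200, (A,nl)→3240 …(+1); best=640 via (D,hash)
  {CD}: card=500; try (C,nl_idx)→860, (D,hash)→980, (C,merge)→2570, (D,merge)→2780, (C,hash)→4080, (C,nl)→10040 …(+1); best=860 via (C,nl_idx)
  {BC}: card=400; try (C,nl_idx)→1120, (B,hash)→1620, (B,nl_idx)→2400, (C,merge)→2970, (B,merge)→3140, (C,hash)→4160 …(+2); best=1120 via (C,nl_idx)
  {BE}: card=4000; try (B,hash)→1320, (E,merge)→1520, (B,merge)→1540, (E,hash)→1560, (E,nl_idx)→4640, (B,nl_idx)→4800 …(+2); best=1320 via (B,hash)
  {ACD}: card=10000; try (A,hash)→2480, (C,hash)→5440, (A,merge)→6500, (C,merge)→11690, (A,nl_idx)→14360, (C,nl_idx)→17040 …(+2); best=2480 via (A,hash)
  {BCD}: card=800; try (D,hash)→2000, (B,hash)→2480, (B,nl_idx)→5160, (D,merge)→5400, (B,merge)→6500, (D,nl)→17120 …(+1); best=2000 via (D,hash)
  {BCE}: card=20000; try (E,hash)→2920, (E,merge)→5920, (C,hash)→9320, (E,nl_idx)→23920, (E,nl)→41120, (C,nl_idx)→53320 …(+2); best=2920 via (E,hash)
  {ABCD}: card=16000; try (A,hash)→3920, (A,merge)→11440, (B,hash)→13600, (A,nl_idx)→23600, (A,nl)→66000, (B,nl_idx)→88480 …(+2); best=3920 via (A,hash)
  {BCDE}: card=40000; try (E,hash)→4200, (E,merge)→11600, (D,hash)→23400, (E,nl_idx)→47600, (E,nl)→82000, (D,merge)→323200 …(+1); best=4200 via (E,hash)
  {ABCDE}: card=800000; try (E,hash)→21320, (A,hash)→45320, (E,merge)→244720, (A,merge)→684840, (E,nl_idx)→915920, (A,nl_idx)→1084200 …(+2); best=21320 via (E,hash)

cost=21320; order=B,C,D,A,E; methods=nl_idx,hash,hash,hash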